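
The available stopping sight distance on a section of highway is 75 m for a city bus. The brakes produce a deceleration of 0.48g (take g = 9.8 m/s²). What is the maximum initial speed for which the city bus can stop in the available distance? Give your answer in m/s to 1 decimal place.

a = 0.48 × 9.8 = 4.704 m/s².
v²/(2a) = d ⇒ v = √(2 × 4.704 × 75) = √705.60 = 26.5631 m/s.

Maximum speed ≈ 26.6 m/s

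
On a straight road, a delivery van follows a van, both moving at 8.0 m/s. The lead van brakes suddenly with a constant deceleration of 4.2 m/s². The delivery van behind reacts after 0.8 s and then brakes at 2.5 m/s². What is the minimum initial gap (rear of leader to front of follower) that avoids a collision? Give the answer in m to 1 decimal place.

Leader travels v²/(2a_L) = 64.000 / 8.400 = 7.619 m before stopping.
Follower covers v·t_r = 8.0000 × 0.8 = 6.400 m while reacting, then v²/(2a_F) = 64.000 / 5.000 = 12.800 m while braking, for a total of 6.400 + 12.800 = 19.200 m.
Since a_F ≤ a_L and the follower starts braking later, the follower is never slower than the leader, so the closest approach is when both have stopped.
Minimum gap = 19.200 − 7.619 = 11.581 m.

Minimum gap ≈ 11.6 m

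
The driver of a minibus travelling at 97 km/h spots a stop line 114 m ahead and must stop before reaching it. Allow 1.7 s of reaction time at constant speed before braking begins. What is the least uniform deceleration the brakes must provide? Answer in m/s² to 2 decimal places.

97 km/h ÷ 3.6 = 26.9444 m/s.
Distance covered during reaction = 26.9444 × 1.7 = 45.805 m.
Distance available for braking: 114 − 45.805 = 68.195 m.
v² = 2a·d ⇒ a = v²/(2d) = 26.9444² / (2 × 68.195) = 726.001 / 136.390 = 5.3230 m/s².

Required deceleration ≈ 5.32 m/s²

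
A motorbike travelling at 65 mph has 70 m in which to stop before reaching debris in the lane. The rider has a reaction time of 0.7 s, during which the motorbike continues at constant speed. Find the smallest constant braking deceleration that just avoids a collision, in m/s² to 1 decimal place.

Required deceleration ≈ 8.5 m/s²

65 mph × 0.44704 = 29.0576 m/s.
Distance covered during reaction = 29.0576 × 0.7 = 20.340 m.
Distance available for braking: 70 − 20.340 = 49.660 m.
v² = 2a·d ⇒ a = v²/(2d) = 29.0576² / (2 × 49.660) = 844.344 / 99.320 = 8.5012 m/s².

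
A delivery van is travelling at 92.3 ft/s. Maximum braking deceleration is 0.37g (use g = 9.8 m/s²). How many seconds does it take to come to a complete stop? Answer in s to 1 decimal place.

Braking time ≈ 7.8 s

92.3 ft/s × 0.3048 = 28.1330 m/s.
a = 0.37 × 9.8 = 3.626 m/s².
Braking time = v/a = 28.1330 / 3.626 = 7.759 s.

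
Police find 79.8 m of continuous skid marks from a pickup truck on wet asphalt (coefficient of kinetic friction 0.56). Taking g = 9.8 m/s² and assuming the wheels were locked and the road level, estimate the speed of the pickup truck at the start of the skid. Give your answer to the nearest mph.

Deceleration a = μg = 0.56 × 9.8 = 5.488 m/s².
v = √(2a·d) = √(2 × 5.488 × 79.8) = √875.885 = 29.5954 m/s.
= 29.5954 ÷ 0.44704 = 66.203 mph.

Initial speed ≈ 66 mph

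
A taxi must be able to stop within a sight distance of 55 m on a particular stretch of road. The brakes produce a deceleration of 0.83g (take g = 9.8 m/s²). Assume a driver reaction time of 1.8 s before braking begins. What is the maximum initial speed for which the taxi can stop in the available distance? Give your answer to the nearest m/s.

a = 0.83 × 9.8 = 8.134 m/s².
Stopping distance: v·t_r + v²/(2a) = 55 with t_r = 1.8 s and a = 8.134 m/s².
So v² + 29.282 v − 894.74 = 0.
Positive root: v = −a·t_r + √((a·t_r)² + 2a·d) = −14.641 + √(214.359 + 894.74) = 18.6621 m/s.

Maximum speed ≈ 19 m/s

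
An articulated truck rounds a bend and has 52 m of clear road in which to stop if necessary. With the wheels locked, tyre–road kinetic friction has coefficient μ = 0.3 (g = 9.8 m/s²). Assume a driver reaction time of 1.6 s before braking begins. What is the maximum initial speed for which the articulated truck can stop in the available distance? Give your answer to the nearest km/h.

a = μg = 0.3 × 9.8 = 2.940 m/s².
Stopping distance: v·t_r + v²/(2a) = 52 with t_r = 1.6 s and a = 2.940 m/s².
So v² + 9.408 v − 305.76 = 0.
Positive root: v = −a·t_r + √((a·t_r)² + 2a·d) = −4.704 + √(22.128 + 305.76) = 13.4037 m/s.
13.4037 m/s × 3.6 = 48.253 km/h.

Maximum speed ≈ 48 km/h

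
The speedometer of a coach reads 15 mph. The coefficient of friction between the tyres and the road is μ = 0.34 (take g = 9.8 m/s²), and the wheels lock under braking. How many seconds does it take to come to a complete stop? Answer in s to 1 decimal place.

15 mph × 0.44704 = 6.7056 m/s.
a = μg = 0.34 × 9.8 = 3.332 m/s².
Braking time = v/a = 6.7056 / 3.332 = 2.012 s.

Braking time ≈ 2.0 s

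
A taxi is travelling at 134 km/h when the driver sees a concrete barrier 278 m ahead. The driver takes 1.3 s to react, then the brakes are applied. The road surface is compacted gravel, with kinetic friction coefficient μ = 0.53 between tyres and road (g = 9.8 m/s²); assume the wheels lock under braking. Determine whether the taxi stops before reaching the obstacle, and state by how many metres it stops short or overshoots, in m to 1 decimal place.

134 km/h ÷ 3.6 = 37.2222 m/s.
a = μg = 0.53 × 9.8 = 5.194 m/s².
Reaction distance = 37.2222 × 1.3 = 48.389 m.
Braking distance = v²/(2a) = 1385.492 / 10.388 = 133.374 m.
Total stopping distance = 48.389 + 133.374 = 181.763 m, vs 278 m available — it stops with 278 − 181.763 = 96.237 m to spare.

Yes — it stops 96.2 m short of the obstacle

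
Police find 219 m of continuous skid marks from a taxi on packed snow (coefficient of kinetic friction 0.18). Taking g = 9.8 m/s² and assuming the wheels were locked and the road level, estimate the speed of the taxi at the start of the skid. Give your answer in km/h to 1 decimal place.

Deceleration a = μg = 0.18 × 9.8 = 1.764 m/s².
v = √(2a·d) = √(2 × 1.764 × 219) = √772.632 = 27.7963 m/s.
= 27.7963 × 3.6 = 100.067 km/h.

Initial speed ≈ 100.1 km/h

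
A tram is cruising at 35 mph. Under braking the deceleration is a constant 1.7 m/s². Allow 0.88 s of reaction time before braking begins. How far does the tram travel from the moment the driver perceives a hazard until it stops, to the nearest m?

35 mph × 0.44704 = 15.6464 m/s.
Reaction distance = v·t_r = 15.6464 × 0.88 = 13.769 m.
Braking distance = v²/(2a) = 15.6464² / (2 × 1.700) = 244.810 / 3.400 = 72.003 m.
Total = 13.769 + 72.003 = 85.772 m.

Total stopping distance ≈ 86 m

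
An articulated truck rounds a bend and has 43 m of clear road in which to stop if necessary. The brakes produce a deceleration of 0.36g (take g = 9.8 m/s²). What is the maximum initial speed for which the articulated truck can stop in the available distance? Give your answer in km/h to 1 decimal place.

a = 0.36 × 9.8 = 3.528 m/s².
v²/(2a) = d ⇒ v = √(2 × 3.528 × 43) = √303.41 = 17.4187 m/s.
17.4187 m/s × 3.6 = 62.707 km/h.

Maximum speed ≈ 62.7 km/h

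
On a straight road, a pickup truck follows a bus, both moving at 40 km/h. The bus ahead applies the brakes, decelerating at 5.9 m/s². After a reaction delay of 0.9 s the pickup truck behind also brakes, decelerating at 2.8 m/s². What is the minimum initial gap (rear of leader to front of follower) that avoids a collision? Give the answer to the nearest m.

Minimum gap ≈ 22 m

40 km/h ÷ 3.6 = 11.1111 m/s.
Leader travels v²/(2a_L) = 123.457 / 11.800 = 10.462 m before stopping.
Follower covers v·t_r = 11.1111 × 0.9 = 10.000 m while reacting, then v²/(2a_F) = 123.457 / 5.600 = 22.046 m while braking, for a total of 10.000 + 22.046 = 32.046 m.
Since a_F ≤ a_L and the follower starts braking later, the follower is never slower than the leader, so the closest approach is when both have stopped.
Minimum gap = 32.046 − 10.462 = 21.584 m.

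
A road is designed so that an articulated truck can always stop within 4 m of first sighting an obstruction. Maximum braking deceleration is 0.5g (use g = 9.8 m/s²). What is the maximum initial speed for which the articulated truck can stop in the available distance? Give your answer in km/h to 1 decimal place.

Maximum speed ≈ 22.5 km/h

a = 0.5 × 9.8 = 4.900 m/s².
v²/(2a) = d ⇒ v = √(2 × 4.900 × 4) = √39.20 = 6.2610 m/s.
6.2610 m/s × 3.6 = 22.540 km/h.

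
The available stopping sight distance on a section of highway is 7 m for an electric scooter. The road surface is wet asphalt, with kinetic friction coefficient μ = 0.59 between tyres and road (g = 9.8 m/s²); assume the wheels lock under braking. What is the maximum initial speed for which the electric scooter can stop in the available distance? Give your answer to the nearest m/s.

Maximum speed ≈ 9 m/s

a = μg = 0.59 × 9.8 = 5.782 m/s².
v²/(2a) = d ⇒ v = √(2 × 5.782 × 7) = √80.95 = 8.9972 m/s.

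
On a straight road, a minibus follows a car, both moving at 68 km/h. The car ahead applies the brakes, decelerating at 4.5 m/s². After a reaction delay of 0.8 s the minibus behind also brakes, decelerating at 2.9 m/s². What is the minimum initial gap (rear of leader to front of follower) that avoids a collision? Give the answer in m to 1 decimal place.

68 km/h ÷ 3.6 = 18.8889 m/s.
Leader travels v²/(2a_L) = 356.791 / 9.000 = 39.643 m before stopping.
Follower covers v·t_r = 18.8889 × 0.8 = 15.111 m while reacting, then v²/(2a_F) = 356.791 / 5.800 = 61.516 m while braking, for a total of 15.111 + 61.516 = 76.627 m.
Since a_F ≤ a_L and the follower starts braking later, the follower is never slower than the leader, so the closest approach is when both have stopped.
Minimum gap = 76.627 − 39.643 = 36.984 m.

Minimum gap ≈ 37.0 m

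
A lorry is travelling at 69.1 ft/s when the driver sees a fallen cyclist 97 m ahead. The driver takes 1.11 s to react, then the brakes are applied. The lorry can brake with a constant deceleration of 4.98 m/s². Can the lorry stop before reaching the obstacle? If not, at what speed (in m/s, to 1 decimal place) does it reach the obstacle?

69.1 ft/s × 0.3048 = 21.0617 m/s.
Reaction distance = 21.0617 × 1.11 = 23.378 m.
Braking distance = v²/(2a) = 443.595 / 9.960 = 44.538 m.
Total stopping distance = 23.378 + 44.538 = 67.916 m, vs 97 m available — it stops with 97 − 67.916 = 29.084 m to spare.

Yes — it stops about 29.1 m short of the obstacle, so it never reaches it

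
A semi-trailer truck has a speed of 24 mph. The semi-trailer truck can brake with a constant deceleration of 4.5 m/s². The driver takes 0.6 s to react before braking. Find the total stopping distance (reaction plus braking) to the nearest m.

Total stopping distance ≈ 19 m

24 mph × 0.44704 = 10.7290 m/s.
Reaction distance = v·t_r = 10.7290 × 0.6 = 6.437 m.
Braking distance = v²/(2a) = 10.7290² / (2 × 4.500) = 115.111 / 9.000 = 12.790 m.
Total = 6.437 + 12.790 = 19.227 m.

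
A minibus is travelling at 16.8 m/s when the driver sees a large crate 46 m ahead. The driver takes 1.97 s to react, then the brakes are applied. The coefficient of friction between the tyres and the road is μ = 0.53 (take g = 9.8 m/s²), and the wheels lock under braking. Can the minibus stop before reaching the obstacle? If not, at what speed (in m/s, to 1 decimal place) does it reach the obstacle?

a = μg = 0.53 × 9.8 = 5.194 m/s².
Reaction distance = 16.8000 × 1.97 = 33.096 m.
Braking distance needed to stop: v²/(2a) = 282.240 / 10.388 = 27.170 m, so total needed = 33.096 + 27.170 = 60.266 m > 46 m — it cannot stop.
Distance remaining when braking begins: 46 − 33.096 = 12.904 m.
v² = v₀² − 2a·d = 282.240 − 2 × 5.194 × 12.904 = 148.193 m²/s².
v = √148.193 = 12.173 m/s.

No — it strikes the obstacle at 12.2 m/s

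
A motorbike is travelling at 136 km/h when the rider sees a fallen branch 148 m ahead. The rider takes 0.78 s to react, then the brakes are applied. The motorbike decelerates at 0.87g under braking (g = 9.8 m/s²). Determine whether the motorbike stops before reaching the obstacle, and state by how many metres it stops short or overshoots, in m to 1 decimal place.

Yes — it stops 34.8 m short of the obstacle

136 km/h ÷ 3.6 = 37.7778 m/s.
a = 0.87 × 9.8 = 8.526 m/s².
Reaction distance = 37.7778 × 0.78 = 29.467 m.
Braking distance = v²/(2a) = 1427.162 / 17.052 = 83.695 m.
Total stopping distance = 29.467 + 83.695 = 113.162 m, vs 148 m available — it stops with 148 − 113.162 = 34.838 m to spare.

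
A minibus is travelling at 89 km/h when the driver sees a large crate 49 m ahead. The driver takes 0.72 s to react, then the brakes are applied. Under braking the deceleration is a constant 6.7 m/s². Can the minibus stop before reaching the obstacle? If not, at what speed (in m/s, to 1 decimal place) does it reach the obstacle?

No — it strikes the obstacle at 13.9 m/s

89 km/h ÷ 3.6 = 24.7222 m/s.
Reaction distance = 24.7222 × 0.72 = 17.800 m.
Braking distance needed to stop: v²/(2a) = 611.187 / 13.400 = 45.611 m, so total needed = 17.800 + 45.611 = 63.411 m > 49 m — it cannot stop.
Distance remaining when braking begins: 49 − 17.800 = 31.200 m.
v² = v₀² − 2a·d = 611.187 − 2 × 6.700 × 31.200 = 193.107 m²/s².
v = √193.107 = 13.896 m/s.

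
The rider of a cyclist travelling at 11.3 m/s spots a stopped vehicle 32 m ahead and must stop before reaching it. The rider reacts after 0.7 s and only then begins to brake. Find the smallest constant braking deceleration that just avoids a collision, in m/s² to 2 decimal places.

Distance covered during reaction = 11.3000 × 0.7 = 7.910 m.
Distance available for braking: 32 − 7.910 = 24.090 m.
v² = 2a·d ⇒ a = v²/(2d) = 11.3000² / (2 × 24.090) = 127.690 / 48.180 = 2.6503 m/s².

Required deceleration ≈ 2.65 m/s²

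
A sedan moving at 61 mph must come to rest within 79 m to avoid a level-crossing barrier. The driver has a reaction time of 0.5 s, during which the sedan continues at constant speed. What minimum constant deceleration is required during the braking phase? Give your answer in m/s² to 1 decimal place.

Required deceleration ≈ 5.7 m/s²

61 mph × 0.44704 = 27.2694 m/s.
Distance covered during reaction = 27.2694 × 0.5 = 13.635 m.
Distance available for braking: 79 − 13.635 = 65.365 m.
v² = 2a·d ⇒ a = v²/(2d) = 27.2694² / (2 × 65.365) = 743.620 / 130.730 = 5.6882 m/s².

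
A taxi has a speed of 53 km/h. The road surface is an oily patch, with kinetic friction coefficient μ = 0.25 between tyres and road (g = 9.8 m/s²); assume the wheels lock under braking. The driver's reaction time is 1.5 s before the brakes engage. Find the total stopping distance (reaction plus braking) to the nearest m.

Total stopping distance ≈ 66 m

53 km/h ÷ 3.6 = 14.7222 m/s.
a = μg = 0.25 × 9.8 = 2.450 m/s².
Reaction distance = v·t_r = 14.7222 × 1.5 = 22.083 m.
Braking distance = v²/(2a) = 14.7222² / (2 × 2.450) = 216.743 / 4.900 = 44.233 m.
Total = 22.083 + 44.233 = 66.316 m.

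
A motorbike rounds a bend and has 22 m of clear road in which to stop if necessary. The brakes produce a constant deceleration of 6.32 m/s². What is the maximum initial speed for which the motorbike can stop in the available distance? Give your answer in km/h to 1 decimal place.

v²/(2a) = d ⇒ v = √(2 × 6.320 × 22) = √278.08 = 16.6757 m/s.
16.6757 m/s × 3.6 = 60.033 km/h.

Maximum speed ≈ 60.0 km/h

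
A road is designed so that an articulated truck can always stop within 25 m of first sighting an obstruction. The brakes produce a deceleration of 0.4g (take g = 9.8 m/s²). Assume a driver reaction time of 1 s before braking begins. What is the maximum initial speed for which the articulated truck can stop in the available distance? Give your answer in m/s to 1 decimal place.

a = 0.4 × 9.8 = 3.920 m/s².
Stopping distance: v·t_r + v²/(2a) = 25 with t_r = 1 s and a = 3.920 m/s².
So v² + 7.840 v − 196.00 = 0.
Positive root: v = −a·t_r + √((a·t_r)² + 2a·d) = −3.920 + √(15.366 + 196.00) = 10.6184 m/s.

Maximum speed ≈ 10.6 m/s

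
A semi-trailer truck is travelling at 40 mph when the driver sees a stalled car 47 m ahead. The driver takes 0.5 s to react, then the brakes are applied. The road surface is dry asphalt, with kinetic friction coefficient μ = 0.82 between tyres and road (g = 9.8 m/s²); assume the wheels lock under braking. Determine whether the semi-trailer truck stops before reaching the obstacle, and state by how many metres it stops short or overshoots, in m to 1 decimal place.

40 mph × 0.44704 = 17.8816 m/s.
a = μg = 0.82 × 9.8 = 8.036 m/s².
Reaction distance = 17.8816 × 0.5 = 8.941 m.
Braking distance = v²/(2a) = 319.752 / 16.072 = 19.895 m.
Total stopping distance = 8.941 + 19.895 = 28.836 m, vs 47 m available — it stops with 47 − 28.836 = 18.164 m to spare.

Yes — it stops 18.2 m short of the obstacle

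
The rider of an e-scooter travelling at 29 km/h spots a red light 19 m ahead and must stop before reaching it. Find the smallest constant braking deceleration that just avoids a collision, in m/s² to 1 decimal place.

29 km/h ÷ 3.6 = 8.0556 m/s.
v² = 2a·d ⇒ a = v²/(2d) = 8.0556² / (2 × 19.000) = 64.893 / 38.000 = 1.7077 m/s².

Required deceleration ≈ 1.7 m/s²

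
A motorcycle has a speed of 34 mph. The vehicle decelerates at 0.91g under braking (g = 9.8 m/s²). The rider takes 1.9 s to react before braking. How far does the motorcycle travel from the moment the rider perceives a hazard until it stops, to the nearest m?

34 mph × 0.44704 = 15.1994 m/s.
a = 0.91 × 9.8 = 8.918 m/s².
Reaction distance = v·t_r = 15.1994 × 1.9 = 28.879 m.
Braking distance = v²/(2a) = 15.1994² / (2 × 8.918) = 231.022 / 17.836 = 12.953 m.
Total = 28.879 + 12.953 = 41.832 m.

Total stopping distance ≈ 42 m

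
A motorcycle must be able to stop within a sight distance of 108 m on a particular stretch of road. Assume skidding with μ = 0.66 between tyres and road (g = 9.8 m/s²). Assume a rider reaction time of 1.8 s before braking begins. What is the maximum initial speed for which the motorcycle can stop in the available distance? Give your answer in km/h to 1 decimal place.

Maximum speed ≈ 99.0 km/h

a = μg = 0.66 × 9.8 = 6.468 m/s².
Stopping distance: v·t_r + v²/(2a) = 108 with t_r = 1.8 s and a = 6.468 m/s².
So v² + 23.285 v − 1397.09 = 0.
Positive root: v = −a·t_r + √((a·t_r)² + 2a·d) = −11.642 + √(135.536 + 1397.09) = 27.5068 m/s.
27.5068 m/s × 3.6 = 99.024 km/h.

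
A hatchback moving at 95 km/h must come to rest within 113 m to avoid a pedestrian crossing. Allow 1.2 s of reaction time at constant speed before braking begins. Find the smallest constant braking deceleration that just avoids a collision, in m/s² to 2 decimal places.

95 km/h ÷ 3.6 = 26.3889 m/s.
Distance covered during reaction = 26.3889 × 1.2 = 31.667 m.
Distance available for braking: 113 − 31.667 = 81.333 m.
v² = 2a·d ⇒ a = v²/(2d) = 26.3889² / (2 × 81.333) = 696.374 / 162.666 = 4.2810 m/s².

Required deceleration ≈ 4.28 m/s²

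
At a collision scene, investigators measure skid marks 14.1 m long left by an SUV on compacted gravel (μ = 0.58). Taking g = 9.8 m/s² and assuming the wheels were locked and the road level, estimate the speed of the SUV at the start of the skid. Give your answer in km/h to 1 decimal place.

Deceleration a = μg = 0.58 × 9.8 = 5.684 m/s².
v = √(2a·d) = √(2 × 5.684 × 14.1) = √160.289 = 12.6605 m/s.
= 12.6605 × 3.6 = 45.578 km/h.

Initial speed ≈ 45.6 km/h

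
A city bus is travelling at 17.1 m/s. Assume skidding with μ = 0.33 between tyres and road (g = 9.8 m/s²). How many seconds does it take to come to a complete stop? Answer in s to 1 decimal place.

Braking time ≈ 5.3 s

a = μg = 0.33 × 9.8 = 3.234 m/s².
Braking time = v/a = 17.1000 / 3.234 = 5.288 s.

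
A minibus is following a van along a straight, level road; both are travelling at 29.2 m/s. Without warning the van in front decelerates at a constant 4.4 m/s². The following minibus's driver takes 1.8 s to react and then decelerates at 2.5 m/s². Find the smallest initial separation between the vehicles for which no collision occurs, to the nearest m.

Leader travels v²/(2a_L) = 852.640 / 8.800 = 96.891 m before stopping.
Follower covers v·t_r = 29.2000 × 1.8 = 52.560 m while reacting, then v²/(2a_F) = 852.640 / 5.000 = 170.528 m while braking, for a total of 52.560 + 170.528 = 223.088 m.
Since a_F ≤ a_L and the follower starts braking later, the follower is never slower than the leader, so the closest approach is when both have stopped.
Minimum gap = 223.088 − 96.891 = 126.197 m.

Minimum gap ≈ 126 m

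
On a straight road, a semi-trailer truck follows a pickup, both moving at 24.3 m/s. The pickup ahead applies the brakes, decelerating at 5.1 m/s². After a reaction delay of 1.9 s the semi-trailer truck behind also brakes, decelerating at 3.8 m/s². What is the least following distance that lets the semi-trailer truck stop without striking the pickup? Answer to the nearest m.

Leader travels v²/(2a_L) = 590.490 / 10.200 = 57.891 m before stopping.
Follower covers v·t_r = 24.3000 × 1.9 = 46.170 m while reacting, then v²/(2a_F) = 590.490 / 7.600 = 77.696 m while braking, for a total of 46.170 + 77.696 = 123.866 m.
Since a_F ≤ a_L and the follower starts braking later, the follower is never slower than the leader, so the closest approach is when both have stopped.
Minimum gap = 123.866 − 57.891 = 65.975 m.

Minimum gap ≈ 66 m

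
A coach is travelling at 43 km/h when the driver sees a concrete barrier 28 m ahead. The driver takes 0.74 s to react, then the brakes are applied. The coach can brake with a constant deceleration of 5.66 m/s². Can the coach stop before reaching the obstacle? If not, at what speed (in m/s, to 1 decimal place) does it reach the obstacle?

43 km/h ÷ 3.6 = 11.9444 m/s.
Reaction distance = 11.9444 × 0.74 = 8.839 m.
Braking distance = v²/(2a) = 142.669 / 11.320 = 12.603 m.
Total stopping distance = 8.839 + 12.603 = 21.442 m, vs 28 m available — it stops with 28 − 21.442 = 6.558 m to spare.

Yes — it stops about 6.6 m short of the obstacle, so it never reaches it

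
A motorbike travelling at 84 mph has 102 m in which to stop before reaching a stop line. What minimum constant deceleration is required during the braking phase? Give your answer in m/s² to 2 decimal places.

84 mph × 0.44704 = 37.5514 m/s.
v² = 2a·d ⇒ a = v²/(2d) = 37.5514² / (2 × 102.000) = 1410.108 / 204.000 = 6.9123 m/s².

Required deceleration ≈ 6.91 m/s²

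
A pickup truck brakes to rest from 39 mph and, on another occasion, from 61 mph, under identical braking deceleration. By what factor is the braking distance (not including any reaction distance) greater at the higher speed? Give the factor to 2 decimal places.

Factor ≈ 2.45

Braking distance d = v²/(2a), so with a fixed, d ∝ v².
Factor = (61/39)² = 1.5641² = 2.4464.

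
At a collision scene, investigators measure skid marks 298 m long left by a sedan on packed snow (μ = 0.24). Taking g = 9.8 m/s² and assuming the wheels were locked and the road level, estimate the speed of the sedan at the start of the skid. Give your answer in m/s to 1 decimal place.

Deceleration a = μg = 0.24 × 9.8 = 2.352 m/s².
v = √(2a·d) = √(2 × 2.352 × 298) = √1401.792 = 37.4405 m/s.

Initial speed ≈ 37.4 m/s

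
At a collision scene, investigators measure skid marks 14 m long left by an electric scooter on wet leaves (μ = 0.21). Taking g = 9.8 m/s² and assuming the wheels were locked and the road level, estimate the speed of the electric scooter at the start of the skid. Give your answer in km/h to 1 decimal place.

Deceleration a = μg = 0.21 × 9.8 = 2.058 m/s².
v = √(2a·d) = √(2 × 2.058 × 14) = √57.624 = 7.5910 m/s.
= 7.5910 × 3.6 = 27.328 km/h.

Initial speed ≈ 27.3 km/h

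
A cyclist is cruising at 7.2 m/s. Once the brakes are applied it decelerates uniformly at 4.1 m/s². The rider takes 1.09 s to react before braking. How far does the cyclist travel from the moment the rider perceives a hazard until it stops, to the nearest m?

Reaction distance = v·t_r = 7.2000 × 1.09 = 7.848 m.
Braking distance = v²/(2a) = 7.2000² / (2 × 4.100) = 51.840 / 8.200 = 6.322 m.
Total = 7.848 + 6.322 = 14.170 m.

Total stopping distance ≈ 14 m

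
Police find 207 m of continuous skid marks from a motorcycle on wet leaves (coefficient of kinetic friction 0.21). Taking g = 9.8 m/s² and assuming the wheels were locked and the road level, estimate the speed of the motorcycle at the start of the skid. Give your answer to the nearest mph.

Deceleration a = μg = 0.21 × 9.8 = 2.058 m/s².
v = √(2a·d) = √(2 × 2.058 × 207) = √852.012 = 29.1892 m/s.
= 29.1892 ÷ 0.44704 = 65.294 mph.

Initial speed ≈ 65 mph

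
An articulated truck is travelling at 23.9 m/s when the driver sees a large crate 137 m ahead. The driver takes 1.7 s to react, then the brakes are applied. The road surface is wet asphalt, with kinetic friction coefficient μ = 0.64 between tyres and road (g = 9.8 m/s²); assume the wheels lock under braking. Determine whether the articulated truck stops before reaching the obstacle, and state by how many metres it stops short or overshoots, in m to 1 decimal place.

a = μg = 0.64 × 9.8 = 6.272 m/s².
Reaction distance = 23.9000 × 1.7 = 40.630 m.
Braking distance = v²/(2a) = 571.210 / 12.544 = 45.537 m.
Total stopping distance = 40.630 + 45.537 = 86.167 m, vs 137 m available — it stops with 137 − 86.167 = 50.833 m to spare.

Yes — it stops 50.8 m short of the obstacle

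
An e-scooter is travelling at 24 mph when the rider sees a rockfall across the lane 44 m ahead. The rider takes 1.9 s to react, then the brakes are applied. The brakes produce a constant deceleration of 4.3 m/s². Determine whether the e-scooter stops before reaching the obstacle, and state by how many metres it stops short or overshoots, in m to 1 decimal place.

Yes — it stops 10.2 m short of the obstacle

24 mph × 0.44704 = 10.7290 m/s.
Reaction distance = 10.7290 × 1.9 = 20.385 m.
Braking distance = v²/(2a) = 115.111 / 8.600 = 13.385 m.
Total stopping distance = 20.385 + 13.385 = 33.770 m, vs 44 m available — it stops with 44 − 33.770 = 10.230 m to spare.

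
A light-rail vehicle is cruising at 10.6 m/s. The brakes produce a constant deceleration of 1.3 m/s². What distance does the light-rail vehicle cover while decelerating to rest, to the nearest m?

Braking distance ≈ 43 m

Braking distance = v²/(2a) = 10.6000² / (2 × 1.300) = 112.360 / 2.600 = 43.215 m.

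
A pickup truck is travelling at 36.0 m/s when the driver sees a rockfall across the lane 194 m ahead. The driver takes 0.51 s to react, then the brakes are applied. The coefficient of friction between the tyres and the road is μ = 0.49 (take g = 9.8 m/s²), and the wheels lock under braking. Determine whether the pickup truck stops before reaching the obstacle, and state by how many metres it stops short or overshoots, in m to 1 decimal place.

a = μg = 0.49 × 9.8 = 4.802 m/s².
Reaction distance = 36.0000 × 0.51 = 18.360 m.
Braking distance = v²/(2a) = 1296.000 / 9.604 = 134.944 m.
Total stopping distance = 18.360 + 134.944 = 153.304 m, vs 194 m available — it stops with 194 − 153.304 = 40.696 m to spare.

Yes — it stops 40.7 m short of the obstacle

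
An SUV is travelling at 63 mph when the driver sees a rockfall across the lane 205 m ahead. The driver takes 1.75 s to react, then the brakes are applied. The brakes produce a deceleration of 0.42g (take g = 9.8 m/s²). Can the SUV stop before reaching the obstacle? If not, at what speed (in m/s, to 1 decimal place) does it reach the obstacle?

Yes — it stops about 59.4 m short of the obstacle, so it never reaches it

63 mph × 0.44704 = 28.1635 m/s.
a = 0.42 × 9.8 = 4.116 m/s².
Reaction distance = 28.1635 × 1.75 = 49.286 m.
Braking distance = v²/(2a) = 793.183 / 8.232 = 96.354 m.
Total stopping distance = 49.286 + 96.354 = 145.640 m, vs 205 m available — it stops with 205 − 145.640 = 59.360 m to spare.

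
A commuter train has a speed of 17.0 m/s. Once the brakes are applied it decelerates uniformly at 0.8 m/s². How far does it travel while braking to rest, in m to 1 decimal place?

Braking distance = v²/(2a) = 17.0000² / (2 × 0.800) = 289.000 / 1.600 = 180.625 m.

Braking distance ≈ 180.6 m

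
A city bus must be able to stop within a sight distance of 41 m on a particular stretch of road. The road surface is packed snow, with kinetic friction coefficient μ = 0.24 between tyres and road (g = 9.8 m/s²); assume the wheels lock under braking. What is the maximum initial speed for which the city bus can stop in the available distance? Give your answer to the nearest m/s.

Maximum speed ≈ 14 m/s

a = μg = 0.24 × 9.8 = 2.352 m/s².
v²/(2a) = d ⇒ v = √(2 × 2.352 × 41) = √192.86 = 13.8874 m/s.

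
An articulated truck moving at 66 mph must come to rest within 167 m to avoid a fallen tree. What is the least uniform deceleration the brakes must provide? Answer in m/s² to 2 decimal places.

66 mph × 0.44704 = 29.5046 m/s.
v² = 2a·d ⇒ a = v²/(2d) = 29.5046² / (2 × 167.000) = 870.521 / 334.000 = 2.6064 m/s².

Required deceleration ≈ 2.61 m/s²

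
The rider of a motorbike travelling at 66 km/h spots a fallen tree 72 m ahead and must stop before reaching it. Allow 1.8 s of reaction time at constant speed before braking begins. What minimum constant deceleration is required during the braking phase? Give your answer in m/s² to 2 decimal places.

66 km/h ÷ 3.6 = 18.3333 m/s.
Distance covered during reaction = 18.3333 × 1.8 = 33.000 m.
Distance available for braking: 72 − 33.000 = 39.000 m.
v² = 2a·d ⇒ a = v²/(2d) = 18.3333² / (2 × 39.000) = 336.110 / 78.000 = 4.3091 m/s².

Required deceleration ≈ 4.31 m/s²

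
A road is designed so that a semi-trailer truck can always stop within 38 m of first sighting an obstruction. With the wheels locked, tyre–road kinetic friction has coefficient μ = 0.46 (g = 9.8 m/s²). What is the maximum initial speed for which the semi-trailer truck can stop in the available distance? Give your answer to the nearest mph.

Maximum speed ≈ 41 mph

a = μg = 0.46 × 9.8 = 4.508 m/s².
v²/(2a) = d ⇒ v = √(2 × 4.508 × 38) = √342.61 = 18.5097 m/s.
18.5097 m/s ÷ 0.44704 = 41.405 mph.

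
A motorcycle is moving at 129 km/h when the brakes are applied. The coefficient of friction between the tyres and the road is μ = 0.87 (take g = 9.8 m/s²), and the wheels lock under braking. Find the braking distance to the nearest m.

129 km/h ÷ 3.6 = 35.8333 m/s.
a = μg = 0.87 × 9.8 = 8.526 m/s².
Braking distance = v²/(2a) = 35.8333² / (2 × 8.526) = 1284.025 / 17.052 = 75.301 m.

Braking distance ≈ 75 m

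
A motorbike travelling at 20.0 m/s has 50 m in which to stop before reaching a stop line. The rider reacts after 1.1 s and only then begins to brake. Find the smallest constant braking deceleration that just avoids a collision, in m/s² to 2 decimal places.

Required deceleration ≈ 7.14 m/s²

Distance covered during reaction = 20.0000 × 1.1 = 22.000 m.
Distance available for braking: 50 − 22.000 = 28.000 m.
v² = 2a·d ⇒ a = v²/(2d) = 20.0000² / (2 × 28.000) = 400.000 / 56.000 = 7.1429 m/s².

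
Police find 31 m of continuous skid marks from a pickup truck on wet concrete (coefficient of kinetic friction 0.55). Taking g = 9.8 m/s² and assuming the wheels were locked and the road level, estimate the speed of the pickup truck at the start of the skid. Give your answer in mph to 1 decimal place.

Deceleration a = μg = 0.55 × 9.8 = 5.390 m/s².
v = √(2a·d) = √(2 × 5.390 × 31) = √334.180 = 18.2806 m/s.
= 18.2806 ÷ 0.44704 = 40.893 mph.

Initial speed ≈ 40.9 mph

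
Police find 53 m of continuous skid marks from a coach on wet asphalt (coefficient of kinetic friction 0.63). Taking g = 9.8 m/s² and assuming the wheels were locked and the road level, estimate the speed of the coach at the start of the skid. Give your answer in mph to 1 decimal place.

Initial speed ≈ 57.2 mph

Deceleration a = μg = 0.63 × 9.8 = 6.174 m/s².
v = √(2a·d) = √(2 × 6.174 × 53) = √654.444 = 25.5821 m/s.
= 25.5821 ÷ 0.44704 = 57.226 mph.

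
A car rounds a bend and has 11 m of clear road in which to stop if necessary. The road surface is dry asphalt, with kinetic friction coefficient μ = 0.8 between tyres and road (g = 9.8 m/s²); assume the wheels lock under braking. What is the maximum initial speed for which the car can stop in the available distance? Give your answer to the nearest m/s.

a = μg = 0.8 × 9.8 = 7.840 m/s².
v²/(2a) = d ⇒ v = √(2 × 7.840 × 11) = √172.48 = 13.1332 m/s.

Maximum speed ≈ 13 m/s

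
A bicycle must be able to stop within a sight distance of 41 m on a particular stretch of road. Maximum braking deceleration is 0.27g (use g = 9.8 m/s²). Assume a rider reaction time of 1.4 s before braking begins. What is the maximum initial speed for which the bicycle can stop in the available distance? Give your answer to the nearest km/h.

Maximum speed ≈ 41 km/h

a = 0.27 × 9.8 = 2.646 m/s².
Stopping distance: v·t_r + v²/(2a) = 41 with t_r = 1.4 s and a = 2.646 m/s².
So v² + 7.409 v − 216.97 = 0.
Positive root: v = −a·t_r + √((a·t_r)² + 2a·d) = −3.704 + √(13.720 + 216.97) = 11.4845 m/s.
11.4845 m/s × 3.6 = 41.344 km/h.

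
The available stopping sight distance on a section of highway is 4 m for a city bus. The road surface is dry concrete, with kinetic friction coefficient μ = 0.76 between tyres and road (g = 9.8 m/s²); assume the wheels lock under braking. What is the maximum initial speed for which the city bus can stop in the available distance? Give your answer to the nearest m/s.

a = μg = 0.76 × 9.8 = 7.448 m/s².
v²/(2a) = d ⇒ v = √(2 × 7.448 × 4) = √59.58 = 7.7188 m/s.

Maximum speed ≈ 8 m/s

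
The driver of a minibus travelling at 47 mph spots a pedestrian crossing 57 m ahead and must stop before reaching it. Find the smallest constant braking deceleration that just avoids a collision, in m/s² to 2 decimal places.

Required deceleration ≈ 3.87 m/s²

47 mph × 0.44704 = 21.0109 m/s.
v² = 2a·d ⇒ a = v²/(2d) = 21.0109² / (2 × 57.000) = 441.458 / 114.000 = 3.8724 m/s².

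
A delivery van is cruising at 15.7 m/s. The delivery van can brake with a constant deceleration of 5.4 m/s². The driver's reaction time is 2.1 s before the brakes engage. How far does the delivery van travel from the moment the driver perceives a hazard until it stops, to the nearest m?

Total stopping distance ≈ 56 m

Reaction distance = v·t_r = 15.7000 × 2.1 = 32.970 m.
Braking distance = v²/(2a) = 15.7000² / (2 × 5.400) = 246.490 / 10.800 = 22.823 m.
Total = 32.970 + 22.823 = 55.793 m.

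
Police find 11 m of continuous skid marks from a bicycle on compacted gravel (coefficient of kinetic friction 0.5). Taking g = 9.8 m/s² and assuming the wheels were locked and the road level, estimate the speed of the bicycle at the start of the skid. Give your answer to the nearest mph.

Deceleration a = μg = 0.5 × 9.8 = 4.900 m/s².
v = √(2a·d) = √(2 × 4.900 × 11) = √107.800 = 10.3827 m/s.
= 10.3827 ÷ 0.44704 = 23.225 mph.

Initial speed ≈ 23 mph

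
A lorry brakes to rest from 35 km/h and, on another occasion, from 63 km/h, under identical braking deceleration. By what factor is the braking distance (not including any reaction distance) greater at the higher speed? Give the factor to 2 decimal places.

Factor ≈ 3.24

Braking distance d = v²/(2a), so with a fixed, d ∝ v².
Factor = (63/35)² = 1.8000² = 3.2400.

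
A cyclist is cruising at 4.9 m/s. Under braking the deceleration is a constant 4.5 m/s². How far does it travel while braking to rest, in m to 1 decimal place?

Braking distance = v²/(2a) = 4.9000² / (2 × 4.500) = 24.010 / 9.000 = 2.668 m.

Braking distance ≈ 2.7 m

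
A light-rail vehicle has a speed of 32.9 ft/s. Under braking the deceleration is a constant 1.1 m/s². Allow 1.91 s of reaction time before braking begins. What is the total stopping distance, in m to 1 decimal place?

32.9 ft/s × 0.3048 = 10.0279 m/s.
Reaction distance = v·t_r = 10.0279 × 1.91 = 19.153 m.
Braking distance = v²/(2a) = 10.0279² / (2 × 1.100) = 100.559 / 2.200 = 45.709 m.
Total = 19.153 + 45.709 = 64.862 m.

Total stopping distance ≈ 64.9 m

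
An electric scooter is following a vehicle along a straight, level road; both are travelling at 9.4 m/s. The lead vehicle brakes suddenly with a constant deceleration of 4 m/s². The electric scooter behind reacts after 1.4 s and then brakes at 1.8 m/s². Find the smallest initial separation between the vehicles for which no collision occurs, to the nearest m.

Leader travels v²/(2a_L) = 88.360 / 8.000 = 11.045 m before stopping.
Follower covers v·t_r = 9.4000 × 1.4 = 13.160 m while reacting, then v²/(2a_F) = 88.360 / 3.600 = 24.544 m while braking, for a total of 13.160 + 24.544 = 37.704 m.
Since a_F ≤ a_L and the follower starts braking later, the follower is never slower than the leader, so the closest approach is when both have stopped.
Minimum gap = 37.704 − 11.045 = 26.659 m.

Minimum gap ≈ 27 m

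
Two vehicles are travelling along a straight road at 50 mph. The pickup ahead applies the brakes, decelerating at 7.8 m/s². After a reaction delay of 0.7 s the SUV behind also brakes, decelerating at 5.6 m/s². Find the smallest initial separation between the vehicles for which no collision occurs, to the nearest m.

Minimum gap ≈ 28 m

50 mph × 0.44704 = 22.3520 m/s.
Leader travels v²/(2a_L) = 499.612 / 15.600 = 32.026 m before stopping.
Follower covers v·t_r = 22.3520 × 0.7 = 15.646 m while reacting, then v²/(2a_F) = 499.612 / 11.200 = 44.608 m while braking, for a total of 15.646 + 44.608 = 60.254 m.
Since a_F ≤ a_L and the follower starts braking later, the follower is never slower than the leader, so the closest approach is when both have stopped.
Minimum gap = 60.254 − 32.026 = 28.228 m.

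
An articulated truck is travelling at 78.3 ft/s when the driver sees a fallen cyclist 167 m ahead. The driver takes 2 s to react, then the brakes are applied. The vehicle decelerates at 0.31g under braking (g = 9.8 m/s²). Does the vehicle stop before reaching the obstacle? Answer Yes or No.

78.3 ft/s × 0.3048 = 23.8658 m/s.
a = 0.31 × 9.8 = 3.038 m/s².
Reaction distance = 23.8658 × 2 = 47.732 m.
Braking distance = v²/(2a) = 569.576 / 6.076 = 93.742 m.
Total stopping distance = 47.732 + 93.742 = 141.474 m, vs 167 m available — it stops with 167 − 141.474 = 25.526 m to spare.

Yes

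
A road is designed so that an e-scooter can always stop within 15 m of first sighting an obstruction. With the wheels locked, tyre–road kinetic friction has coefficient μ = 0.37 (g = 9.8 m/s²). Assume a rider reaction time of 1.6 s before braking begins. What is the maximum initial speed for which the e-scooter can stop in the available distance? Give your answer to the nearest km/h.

Maximum speed ≈ 22 km/h

a = μg = 0.37 × 9.8 = 3.626 m/s².
Stopping distance: v·t_r + v²/(2a) = 15 with t_r = 1.6 s and a = 3.626 m/s².
So v² + 11.603 v − 108.78 = 0.
Positive root: v = −a·t_r + √((a·t_r)² + 2a·d) = −5.802 + √(33.663 + 108.78) = 6.1329 m/s.
6.1329 m/s × 3.6 = 22.078 km/h.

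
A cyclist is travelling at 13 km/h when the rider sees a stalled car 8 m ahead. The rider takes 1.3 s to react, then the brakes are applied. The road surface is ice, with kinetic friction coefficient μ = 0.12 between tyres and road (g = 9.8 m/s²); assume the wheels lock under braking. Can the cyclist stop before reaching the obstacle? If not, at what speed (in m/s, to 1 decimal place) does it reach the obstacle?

No — it strikes the obstacle at 2.3 m/s

13 km/h ÷ 3.6 = 3.6111 m/s.
a = μg = 0.12 × 9.8 = 1.176 m/s².
Reaction distance = 3.6111 × 1.3 = 4.694 m.
Braking distance needed to stop: v²/(2a) = 13.040 / 2.352 = 5.544 m, so total needed = 4.694 + 5.544 = 10.238 m > 8 m — it cannot stop.
Distance remaining when braking begins: 8 − 4.694 = 3.306 m.
v² = v₀² − 2a·d = 13.040 − 2 × 1.176 × 3.306 = 5.264 m²/s².
v = √5.264 = 2.294 m/s.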